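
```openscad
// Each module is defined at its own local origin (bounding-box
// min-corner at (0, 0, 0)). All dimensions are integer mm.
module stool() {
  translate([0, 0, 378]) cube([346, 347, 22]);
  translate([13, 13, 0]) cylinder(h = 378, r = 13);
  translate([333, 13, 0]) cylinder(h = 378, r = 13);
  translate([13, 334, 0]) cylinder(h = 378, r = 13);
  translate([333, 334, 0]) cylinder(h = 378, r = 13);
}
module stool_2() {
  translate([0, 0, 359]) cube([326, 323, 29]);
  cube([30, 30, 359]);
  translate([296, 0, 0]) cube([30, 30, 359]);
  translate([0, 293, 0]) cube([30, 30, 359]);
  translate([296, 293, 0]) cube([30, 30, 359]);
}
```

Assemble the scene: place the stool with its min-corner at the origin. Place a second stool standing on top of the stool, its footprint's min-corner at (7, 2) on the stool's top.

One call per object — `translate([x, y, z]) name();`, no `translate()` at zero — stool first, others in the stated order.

stool();
translate([7, 2, 400]) stool_2();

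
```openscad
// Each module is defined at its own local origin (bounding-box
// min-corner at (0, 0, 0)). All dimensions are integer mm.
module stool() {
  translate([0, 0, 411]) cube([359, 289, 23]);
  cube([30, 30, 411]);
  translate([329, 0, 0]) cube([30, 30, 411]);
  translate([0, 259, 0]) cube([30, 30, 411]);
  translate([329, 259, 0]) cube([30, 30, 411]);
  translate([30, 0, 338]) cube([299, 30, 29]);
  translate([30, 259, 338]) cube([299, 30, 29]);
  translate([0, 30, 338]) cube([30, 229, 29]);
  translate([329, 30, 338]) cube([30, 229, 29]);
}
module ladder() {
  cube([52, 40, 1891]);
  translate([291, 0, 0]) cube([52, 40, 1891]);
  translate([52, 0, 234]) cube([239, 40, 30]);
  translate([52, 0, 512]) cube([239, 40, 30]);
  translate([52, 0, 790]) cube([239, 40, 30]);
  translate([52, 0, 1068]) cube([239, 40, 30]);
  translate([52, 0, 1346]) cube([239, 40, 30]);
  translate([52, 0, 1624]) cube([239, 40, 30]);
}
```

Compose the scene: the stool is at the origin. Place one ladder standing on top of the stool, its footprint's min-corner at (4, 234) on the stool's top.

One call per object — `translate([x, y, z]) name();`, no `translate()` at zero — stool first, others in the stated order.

stool();
translate([4, 234, 434]) ladder();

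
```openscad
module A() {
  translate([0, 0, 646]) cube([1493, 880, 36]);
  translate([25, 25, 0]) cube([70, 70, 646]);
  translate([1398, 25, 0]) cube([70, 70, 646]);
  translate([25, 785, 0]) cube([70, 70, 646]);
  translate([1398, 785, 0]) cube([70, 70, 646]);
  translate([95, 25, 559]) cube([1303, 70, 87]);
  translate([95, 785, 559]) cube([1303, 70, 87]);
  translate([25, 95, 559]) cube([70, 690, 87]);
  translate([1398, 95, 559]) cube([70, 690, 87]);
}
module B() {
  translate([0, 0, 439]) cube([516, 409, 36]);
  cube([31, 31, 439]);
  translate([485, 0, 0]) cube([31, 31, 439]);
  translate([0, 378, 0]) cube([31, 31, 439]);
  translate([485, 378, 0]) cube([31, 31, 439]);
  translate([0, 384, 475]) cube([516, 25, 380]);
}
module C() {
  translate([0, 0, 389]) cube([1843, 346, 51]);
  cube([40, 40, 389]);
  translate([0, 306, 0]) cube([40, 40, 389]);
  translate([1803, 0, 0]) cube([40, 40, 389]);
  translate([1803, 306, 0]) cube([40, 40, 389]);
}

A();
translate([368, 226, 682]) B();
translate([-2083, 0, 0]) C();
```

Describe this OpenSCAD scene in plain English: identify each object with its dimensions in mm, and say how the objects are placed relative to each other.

A is a rectangular dining table. The top is 1493×880×36 mm with its upper surface at z = 682 mm. It stands on four 70×70 mm square legs, each inset 25 mm from the nearest pair of top edges, running from the floor to the underside of the top. Four apron rails, 70 mm thick and 87 mm tall, run between adjacent legs with their top edges flush with the underside of the top and their outer faces flush with the legs' outer faces.

B is a chair: 516×409 mm seat, 36 mm thick, top at z = 475 mm, on four 31 mm square corner legs flush with the seat edges. A 25 mm thick backrest slab spans the full seat width, extending 380 mm above the seat top, its back face flush with the seat's +y edge.

C is a long wooden bench with a 1843 mm (x) × 346 mm (y) seat, 51 mm thick, its top surface 440 mm above the floor. Four 40 mm square legs at the seat corners, flush with the edges, run from z = 0 to the seat underside.

The chair is on top of the table. The bench is on the floor beside the table on its −x side.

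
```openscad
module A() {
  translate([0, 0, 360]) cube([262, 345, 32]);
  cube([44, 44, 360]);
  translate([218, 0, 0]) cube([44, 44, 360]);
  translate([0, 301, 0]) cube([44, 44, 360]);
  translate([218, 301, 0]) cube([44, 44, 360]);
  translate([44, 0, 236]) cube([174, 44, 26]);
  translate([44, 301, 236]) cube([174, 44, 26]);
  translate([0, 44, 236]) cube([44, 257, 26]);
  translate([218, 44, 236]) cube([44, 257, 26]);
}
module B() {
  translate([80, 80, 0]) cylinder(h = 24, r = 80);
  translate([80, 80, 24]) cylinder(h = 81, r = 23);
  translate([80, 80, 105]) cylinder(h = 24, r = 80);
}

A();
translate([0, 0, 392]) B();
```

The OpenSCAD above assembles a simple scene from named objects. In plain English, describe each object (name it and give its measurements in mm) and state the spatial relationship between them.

A is a four-legged stool. The seat is a 262×345×32 mm slab whose top surface is at z = 392 mm; four square legs, each 44×44 mm in cross-section, run from the floor (z = 0) to the underside of the seat, each flush with a corner of the seat. Four stretchers, 44 mm wide and 26 mm tall, connect adjacent legs with their undersides at z = 236 mm, each running between the inner faces of the legs it joins and aligned with the legs' outer faces on the other axis.

B is a spool: two coaxial disc flanges of radius 80 mm and thickness 24 mm, joined by a core cylinder of radius 23 mm and height 81 mm. The lower flange rests on z = 0 and the three cylinders share a vertical axis.

The spool is on top of the stool.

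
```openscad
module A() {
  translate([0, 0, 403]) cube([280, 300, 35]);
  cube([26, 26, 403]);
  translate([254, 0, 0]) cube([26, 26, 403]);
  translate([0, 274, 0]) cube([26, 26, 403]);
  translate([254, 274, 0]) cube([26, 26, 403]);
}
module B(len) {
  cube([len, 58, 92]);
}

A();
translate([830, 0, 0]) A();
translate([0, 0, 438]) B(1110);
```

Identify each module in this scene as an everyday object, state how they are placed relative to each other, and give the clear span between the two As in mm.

A is a stool. B is a beam. A beam spans the tops of two stools. The clear span between the two stools is 550 mm.

Second stool starts at x = 830; first ends at x = 280; clear span = 830 − 280 = 550 mm.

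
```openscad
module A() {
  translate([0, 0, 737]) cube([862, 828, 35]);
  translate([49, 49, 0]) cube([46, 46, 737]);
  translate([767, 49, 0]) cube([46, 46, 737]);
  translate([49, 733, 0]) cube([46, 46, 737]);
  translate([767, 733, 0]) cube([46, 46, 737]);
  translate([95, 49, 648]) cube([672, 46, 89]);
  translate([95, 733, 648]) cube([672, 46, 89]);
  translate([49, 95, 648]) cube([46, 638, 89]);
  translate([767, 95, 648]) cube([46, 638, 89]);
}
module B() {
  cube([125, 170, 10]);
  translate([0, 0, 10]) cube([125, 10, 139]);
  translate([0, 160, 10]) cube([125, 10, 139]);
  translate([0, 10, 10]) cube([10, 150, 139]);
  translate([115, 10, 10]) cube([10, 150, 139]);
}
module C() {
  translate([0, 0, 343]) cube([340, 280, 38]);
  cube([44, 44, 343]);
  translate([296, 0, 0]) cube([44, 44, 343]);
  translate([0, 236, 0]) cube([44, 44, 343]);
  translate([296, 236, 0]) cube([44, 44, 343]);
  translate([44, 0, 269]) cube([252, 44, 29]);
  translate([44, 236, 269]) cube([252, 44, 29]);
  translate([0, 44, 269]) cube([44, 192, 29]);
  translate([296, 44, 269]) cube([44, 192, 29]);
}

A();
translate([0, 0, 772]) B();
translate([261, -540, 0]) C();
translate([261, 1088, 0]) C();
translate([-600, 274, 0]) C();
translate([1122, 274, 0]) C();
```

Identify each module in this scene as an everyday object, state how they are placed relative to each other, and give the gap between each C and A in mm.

A is a table. B is an open box. C is a stool. The open box is on top of the table. Four stools sit around the table at the −y, +y, −x, +x sides. The gap between each stool and the table is 260 mm.

Each stool's nearest face is 260 mm from the table's bounding box.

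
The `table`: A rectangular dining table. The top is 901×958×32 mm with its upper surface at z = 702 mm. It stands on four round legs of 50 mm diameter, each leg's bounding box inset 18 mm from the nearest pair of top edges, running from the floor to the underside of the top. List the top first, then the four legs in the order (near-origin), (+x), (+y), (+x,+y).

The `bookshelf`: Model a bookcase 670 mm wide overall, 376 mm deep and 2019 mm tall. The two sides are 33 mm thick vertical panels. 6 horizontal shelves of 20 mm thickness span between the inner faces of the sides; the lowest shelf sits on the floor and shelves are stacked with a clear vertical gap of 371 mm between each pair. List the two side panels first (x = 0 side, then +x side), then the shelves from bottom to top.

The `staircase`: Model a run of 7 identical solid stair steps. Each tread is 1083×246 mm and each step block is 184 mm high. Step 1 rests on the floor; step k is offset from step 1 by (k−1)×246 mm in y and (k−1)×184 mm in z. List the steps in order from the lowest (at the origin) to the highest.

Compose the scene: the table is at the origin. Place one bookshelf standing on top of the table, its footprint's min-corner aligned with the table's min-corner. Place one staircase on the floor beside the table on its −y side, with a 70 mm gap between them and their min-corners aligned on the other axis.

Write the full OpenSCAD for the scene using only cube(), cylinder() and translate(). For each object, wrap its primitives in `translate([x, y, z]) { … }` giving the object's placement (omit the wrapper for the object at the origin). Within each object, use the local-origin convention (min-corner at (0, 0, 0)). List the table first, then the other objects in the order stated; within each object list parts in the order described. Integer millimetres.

translate([0, 0, 670]) cube([901, 958, 32]);
translate([43, 43, 0]) cylinder(h = 670, r = 25);
translate([858, 43, 0]) cylinder(h = 670, r = 25);
translate([43, 915, 0]) cylinder(h = 670, r = 25);
translate([858, 915, 0]) cylinder(h = 670, r = 25);
translate([0, 0, 702]) {
  cube([33, 376, 2019]);
  translate([637, 0, 0]) cube([33, 376, 2019]);
  translate([33, 0, 0]) cube([604, 376, 20]);
  translate([33, 0, 391]) cube([604, 376, 20]);
  translate([33, 0, 782]) cube([604, 376, 20]);
  translate([33, 0, 1173]) cube([604, 376, 20]);
  translate([33, 0, 1564]) cube([604, 376, 20]);
  translate([33, 0, 1955]) cube([604, 376, 20]);
}
translate([0, -1792, 0]) {
  cube([1083, 246, 184]);
  translate([0, 246, 184]) cube([1083, 246, 184]);
  translate([0, 492, 368]) cube([1083, 246, 184]);
  translate([0, 738, 552]) cube([1083, 246, 184]);
  translate([0, 984, 736]) cube([1083, 246, 184]);
  translate([0, 1230, 920]) cube([1083, 246, 184]);
  translate([0, 1476, 1104]) cube([1083, 246, 184]);
}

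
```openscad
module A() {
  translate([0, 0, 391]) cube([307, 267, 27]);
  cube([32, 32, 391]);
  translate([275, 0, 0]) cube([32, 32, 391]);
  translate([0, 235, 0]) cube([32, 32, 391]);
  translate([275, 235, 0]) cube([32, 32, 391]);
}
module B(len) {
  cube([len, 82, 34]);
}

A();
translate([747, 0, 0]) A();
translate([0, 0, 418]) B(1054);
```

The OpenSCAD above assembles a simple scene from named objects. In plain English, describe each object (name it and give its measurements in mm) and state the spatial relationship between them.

A is a simple wooden stool: a rectangular seat 307 mm (x) by 267 mm (y), 27 mm thick, top face at z = 418 mm, on four square legs, each 32×32 mm in cross-section. The legs rest on z = 0, each flush with a corner of the seat.

B is a rectangular beam 1054 mm long (x), 82 mm deep (y), 34 mm thick (z).

The beam spans the tops of two stools placed 440 mm apart, resting at z = 418 mm.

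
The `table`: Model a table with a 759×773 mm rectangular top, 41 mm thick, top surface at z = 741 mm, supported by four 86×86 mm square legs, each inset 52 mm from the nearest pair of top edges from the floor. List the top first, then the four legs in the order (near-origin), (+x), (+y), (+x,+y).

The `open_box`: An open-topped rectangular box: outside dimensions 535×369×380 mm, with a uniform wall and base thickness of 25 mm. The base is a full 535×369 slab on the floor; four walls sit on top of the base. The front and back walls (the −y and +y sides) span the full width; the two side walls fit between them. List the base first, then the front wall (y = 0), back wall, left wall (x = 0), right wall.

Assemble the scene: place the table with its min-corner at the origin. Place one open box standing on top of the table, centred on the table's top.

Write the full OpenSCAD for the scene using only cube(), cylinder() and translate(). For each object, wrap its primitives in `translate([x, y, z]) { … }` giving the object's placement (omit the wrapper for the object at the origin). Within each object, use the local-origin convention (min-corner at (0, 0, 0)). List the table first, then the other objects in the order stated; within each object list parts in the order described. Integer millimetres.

translate([0, 0, 700]) cube([759, 773, 41]);
translate([52, 52, 0]) cube([86, 86, 700]);
translate([621, 52, 0]) cube([86, 86, 700]);
translate([52, 635, 0]) cube([86, 86, 700]);
translate([621, 635, 0]) cube([86, 86, 700]);
translate([112, 202, 741]) {
  cube([535, 369, 25]);
  translate([0, 0, 25]) cube([535, 25, 355]);
  translate([0, 344, 25]) cube([535, 25, 355]);
  translate([0, 25, 25]) cube([25, 319, 355]);
  translate([510, 25, 25]) cube([25, 319, 355]);
}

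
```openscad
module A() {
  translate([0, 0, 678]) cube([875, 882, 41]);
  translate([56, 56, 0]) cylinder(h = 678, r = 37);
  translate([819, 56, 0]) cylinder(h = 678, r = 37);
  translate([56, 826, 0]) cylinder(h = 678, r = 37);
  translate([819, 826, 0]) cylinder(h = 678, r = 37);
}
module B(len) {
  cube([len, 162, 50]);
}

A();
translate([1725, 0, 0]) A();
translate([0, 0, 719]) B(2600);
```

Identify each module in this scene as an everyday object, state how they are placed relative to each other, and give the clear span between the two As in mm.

A is a table. B is a beam. A beam spans the tops of two tables. The clear span between the two tables is 850 mm.

Second table starts at x = 1725; first ends at x = 875; clear span = 1725 − 875 = 850 mm.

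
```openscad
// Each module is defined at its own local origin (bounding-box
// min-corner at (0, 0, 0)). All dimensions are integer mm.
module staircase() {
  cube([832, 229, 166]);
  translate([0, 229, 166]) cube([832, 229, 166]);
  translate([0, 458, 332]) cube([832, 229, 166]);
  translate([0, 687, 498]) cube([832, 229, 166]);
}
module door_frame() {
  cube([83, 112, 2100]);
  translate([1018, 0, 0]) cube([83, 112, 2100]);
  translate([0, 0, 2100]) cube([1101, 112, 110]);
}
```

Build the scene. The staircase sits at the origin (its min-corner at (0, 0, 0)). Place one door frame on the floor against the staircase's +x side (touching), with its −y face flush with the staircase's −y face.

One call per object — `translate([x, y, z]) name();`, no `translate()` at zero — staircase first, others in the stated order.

staircase();
translate([832, 0, 0]) door_frame();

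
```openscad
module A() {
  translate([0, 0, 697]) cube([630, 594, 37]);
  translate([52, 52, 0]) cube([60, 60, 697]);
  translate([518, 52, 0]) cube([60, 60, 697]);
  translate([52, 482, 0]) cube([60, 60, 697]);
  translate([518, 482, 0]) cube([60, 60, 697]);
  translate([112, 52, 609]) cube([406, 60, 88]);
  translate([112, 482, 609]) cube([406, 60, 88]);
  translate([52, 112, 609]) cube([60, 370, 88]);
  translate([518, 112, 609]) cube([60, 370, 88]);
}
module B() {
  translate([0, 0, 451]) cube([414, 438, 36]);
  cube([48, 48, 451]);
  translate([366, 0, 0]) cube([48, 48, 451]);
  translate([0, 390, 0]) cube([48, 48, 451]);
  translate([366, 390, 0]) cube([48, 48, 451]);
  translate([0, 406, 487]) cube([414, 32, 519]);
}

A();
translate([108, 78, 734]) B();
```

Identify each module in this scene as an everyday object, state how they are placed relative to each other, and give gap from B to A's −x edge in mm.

The chair's min-x is at 108; the table's min-x is 0; gap = 108 mm.

A is a table. B is a chair. The chair is on top of the table, centred. The gap from the chair to the table's −x edge is 108 mm.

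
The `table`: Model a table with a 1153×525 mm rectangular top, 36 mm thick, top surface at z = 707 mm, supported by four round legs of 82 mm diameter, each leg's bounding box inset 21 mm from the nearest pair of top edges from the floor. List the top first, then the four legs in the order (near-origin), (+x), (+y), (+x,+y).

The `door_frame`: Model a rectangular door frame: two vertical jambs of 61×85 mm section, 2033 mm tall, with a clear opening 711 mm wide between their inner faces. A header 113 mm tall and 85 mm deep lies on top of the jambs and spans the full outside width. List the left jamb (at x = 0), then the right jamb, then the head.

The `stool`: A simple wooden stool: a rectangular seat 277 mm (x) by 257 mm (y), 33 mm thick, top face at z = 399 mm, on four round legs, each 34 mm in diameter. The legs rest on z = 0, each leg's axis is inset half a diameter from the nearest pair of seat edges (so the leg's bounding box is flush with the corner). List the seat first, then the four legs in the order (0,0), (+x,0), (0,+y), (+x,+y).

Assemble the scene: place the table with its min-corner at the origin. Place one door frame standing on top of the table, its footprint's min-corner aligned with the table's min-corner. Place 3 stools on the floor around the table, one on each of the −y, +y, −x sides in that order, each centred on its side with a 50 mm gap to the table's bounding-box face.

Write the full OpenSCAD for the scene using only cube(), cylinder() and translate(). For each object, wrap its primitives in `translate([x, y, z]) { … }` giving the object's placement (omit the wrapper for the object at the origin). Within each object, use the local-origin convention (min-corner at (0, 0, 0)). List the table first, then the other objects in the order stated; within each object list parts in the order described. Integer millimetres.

translate([0, 0, 671]) cube([1153, 525, 36]);
translate([62, 62, 0]) cylinder(h = 671, r = 41);
translate([1091, 62, 0]) cylinder(h = 671, r = 41);
translate([62, 463, 0]) cylinder(h = 671, r = 41);
translate([1091, 463, 0]) cylinder(h = 671, r = 41);
translate([0, 0, 707]) {
  cube([61, 85, 2033]);
  translate([772, 0, 0]) cube([61, 85, 2033]);
  translate([0, 0, 2033]) cube([833, 85, 113]);
}
translate([438, -307, 0]) {
  translate([0, 0, 366]) cube([277, 257, 33]);
  translate([17, 17, 0]) cylinder(h = 366, r = 17);
  translate([260, 17, 0]) cylinder(h = 366, r = 17);
  translate([17, 240, 0]) cylinder(h = 366, r = 17);
  translate([260, 240, 0]) cylinder(h = 366, r = 17);
}
translate([438, 575, 0]) {
  translate([0, 0, 366]) cube([277, 257, 33]);
  translate([17, 17, 0]) cylinder(h = 366, r = 17);
  translate([260, 17, 0]) cylinder(h = 366, r = 17);
  translate([17, 240, 0]) cylinder(h = 366, r = 17);
  translate([260, 240, 0]) cylinder(h = 366, r = 17);
}
translate([-327, 134, 0]) {
  translate([0, 0, 366]) cube([277, 257, 33]);
  translate([17, 17, 0]) cylinder(h = 366, r = 17);
  translate([260, 17, 0]) cylinder(h = 366, r = 17);
  translate([17, 240, 0]) cylinder(h = 366, r = 17);
  translate([260, 240, 0]) cylinder(h = 366, r = 17);
}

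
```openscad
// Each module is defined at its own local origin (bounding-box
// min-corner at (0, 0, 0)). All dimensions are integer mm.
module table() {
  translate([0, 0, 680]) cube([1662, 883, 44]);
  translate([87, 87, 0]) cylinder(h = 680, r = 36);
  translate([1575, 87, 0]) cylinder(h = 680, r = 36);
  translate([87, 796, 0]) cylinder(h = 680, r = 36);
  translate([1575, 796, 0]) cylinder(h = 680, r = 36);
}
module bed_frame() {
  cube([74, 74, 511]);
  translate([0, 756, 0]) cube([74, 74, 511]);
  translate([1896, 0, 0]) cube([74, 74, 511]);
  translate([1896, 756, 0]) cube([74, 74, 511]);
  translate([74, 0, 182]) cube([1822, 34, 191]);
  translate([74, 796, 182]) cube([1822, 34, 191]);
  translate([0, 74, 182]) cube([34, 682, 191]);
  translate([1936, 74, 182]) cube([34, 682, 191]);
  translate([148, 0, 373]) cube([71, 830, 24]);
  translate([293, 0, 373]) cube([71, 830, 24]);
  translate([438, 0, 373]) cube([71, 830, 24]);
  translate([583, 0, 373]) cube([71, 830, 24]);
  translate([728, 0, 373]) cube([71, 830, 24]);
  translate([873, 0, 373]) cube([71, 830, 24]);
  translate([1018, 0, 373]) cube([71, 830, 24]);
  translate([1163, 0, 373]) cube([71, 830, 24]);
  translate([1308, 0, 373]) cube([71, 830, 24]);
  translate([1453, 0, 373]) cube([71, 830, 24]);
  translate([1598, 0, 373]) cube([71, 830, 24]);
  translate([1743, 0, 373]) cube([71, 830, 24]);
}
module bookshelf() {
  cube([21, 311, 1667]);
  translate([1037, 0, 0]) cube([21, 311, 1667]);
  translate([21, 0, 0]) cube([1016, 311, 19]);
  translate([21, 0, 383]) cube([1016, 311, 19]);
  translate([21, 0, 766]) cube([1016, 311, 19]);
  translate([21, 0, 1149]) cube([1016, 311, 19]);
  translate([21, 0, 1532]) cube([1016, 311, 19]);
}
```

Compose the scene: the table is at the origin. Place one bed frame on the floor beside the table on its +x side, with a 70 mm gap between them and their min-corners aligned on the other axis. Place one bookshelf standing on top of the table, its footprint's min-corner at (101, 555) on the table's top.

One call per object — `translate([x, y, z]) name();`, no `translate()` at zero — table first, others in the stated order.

table();
translate([1732, 0, 0]) bed_frame();
translate([101, 555, 724]) bookshelf();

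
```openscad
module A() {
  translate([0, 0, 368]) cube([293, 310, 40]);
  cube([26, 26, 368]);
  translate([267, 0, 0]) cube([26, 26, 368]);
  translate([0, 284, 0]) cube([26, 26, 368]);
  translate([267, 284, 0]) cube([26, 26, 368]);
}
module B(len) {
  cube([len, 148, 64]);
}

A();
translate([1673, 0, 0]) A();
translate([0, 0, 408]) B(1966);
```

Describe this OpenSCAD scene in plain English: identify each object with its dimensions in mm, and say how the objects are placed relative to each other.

A is a simple wooden stool: a rectangular seat 293 mm (x) by 310 mm (y), 40 mm thick, top face at z = 408 mm, on four square legs, each 26×26 mm in cross-section. The legs rest on z = 0, each flush with a corner of the seat.

B is a rectangular beam 1966 mm long (x), 148 mm deep (y), 64 mm thick (z).

The beam spans the tops of two stools placed 1380 mm apart, resting at z = 408 mm.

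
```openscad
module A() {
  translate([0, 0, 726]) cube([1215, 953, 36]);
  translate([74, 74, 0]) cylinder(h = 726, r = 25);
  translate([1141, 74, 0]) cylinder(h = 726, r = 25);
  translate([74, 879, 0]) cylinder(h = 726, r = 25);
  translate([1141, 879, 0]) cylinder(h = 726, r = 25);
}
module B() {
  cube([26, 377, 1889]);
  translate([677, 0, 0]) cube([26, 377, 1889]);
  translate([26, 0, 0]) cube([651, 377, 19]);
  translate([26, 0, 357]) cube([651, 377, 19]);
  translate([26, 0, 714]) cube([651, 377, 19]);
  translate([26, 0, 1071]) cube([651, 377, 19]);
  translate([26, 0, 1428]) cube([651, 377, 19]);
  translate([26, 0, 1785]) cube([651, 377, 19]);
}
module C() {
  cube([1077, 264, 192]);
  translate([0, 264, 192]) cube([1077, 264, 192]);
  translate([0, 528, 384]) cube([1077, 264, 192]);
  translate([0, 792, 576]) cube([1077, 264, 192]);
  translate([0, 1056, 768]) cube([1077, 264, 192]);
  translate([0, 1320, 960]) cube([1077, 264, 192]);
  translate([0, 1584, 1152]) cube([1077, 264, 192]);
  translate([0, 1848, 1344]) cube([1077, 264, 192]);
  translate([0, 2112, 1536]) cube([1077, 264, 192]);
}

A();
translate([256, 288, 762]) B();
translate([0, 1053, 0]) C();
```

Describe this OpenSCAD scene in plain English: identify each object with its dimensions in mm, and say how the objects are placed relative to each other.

A is a table with a 1215×953 mm rectangular top, 36 mm thick, top surface at z = 762 mm, supported by four round legs of 50 mm diameter, each leg's bounding box inset 49 mm from the nearest pair of top edges, running from the floor.

B is a bookshelf 703 mm wide overall, 377 mm deep and 1889 mm tall. The two sides are 26 mm thick vertical panels. 6 horizontal shelves of 19 mm thickness span between the inner faces of the sides; the lowest shelf sits on the floor and shelves are stacked with a clear vertical gap of 338 mm between each pair.

C is a run of 9 identical solid stair steps. Each tread is 1077×264 mm and each step block is 192 mm high. Step 1 rests on the floor; step k is offset from step 1 by (k−1)×264 mm in y and (k−1)×192 mm in z.

The bookshelf is on top of the table, centred. The staircase is on the floor beside the table on its +y side.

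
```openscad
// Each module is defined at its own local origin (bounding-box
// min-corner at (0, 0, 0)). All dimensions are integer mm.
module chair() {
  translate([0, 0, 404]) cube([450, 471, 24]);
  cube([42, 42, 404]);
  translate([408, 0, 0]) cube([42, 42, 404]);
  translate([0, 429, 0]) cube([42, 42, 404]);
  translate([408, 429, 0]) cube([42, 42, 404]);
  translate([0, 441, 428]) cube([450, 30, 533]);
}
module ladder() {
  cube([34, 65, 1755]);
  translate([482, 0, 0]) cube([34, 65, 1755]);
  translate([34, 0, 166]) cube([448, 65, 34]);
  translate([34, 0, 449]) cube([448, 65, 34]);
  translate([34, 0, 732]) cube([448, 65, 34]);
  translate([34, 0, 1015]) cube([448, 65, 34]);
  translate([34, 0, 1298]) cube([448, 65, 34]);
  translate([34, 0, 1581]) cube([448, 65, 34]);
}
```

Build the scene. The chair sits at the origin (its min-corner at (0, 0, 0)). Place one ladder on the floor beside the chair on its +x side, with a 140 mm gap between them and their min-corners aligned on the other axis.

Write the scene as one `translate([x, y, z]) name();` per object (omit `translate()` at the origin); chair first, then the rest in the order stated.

chair();
translate([590, 0, 0]) ladder();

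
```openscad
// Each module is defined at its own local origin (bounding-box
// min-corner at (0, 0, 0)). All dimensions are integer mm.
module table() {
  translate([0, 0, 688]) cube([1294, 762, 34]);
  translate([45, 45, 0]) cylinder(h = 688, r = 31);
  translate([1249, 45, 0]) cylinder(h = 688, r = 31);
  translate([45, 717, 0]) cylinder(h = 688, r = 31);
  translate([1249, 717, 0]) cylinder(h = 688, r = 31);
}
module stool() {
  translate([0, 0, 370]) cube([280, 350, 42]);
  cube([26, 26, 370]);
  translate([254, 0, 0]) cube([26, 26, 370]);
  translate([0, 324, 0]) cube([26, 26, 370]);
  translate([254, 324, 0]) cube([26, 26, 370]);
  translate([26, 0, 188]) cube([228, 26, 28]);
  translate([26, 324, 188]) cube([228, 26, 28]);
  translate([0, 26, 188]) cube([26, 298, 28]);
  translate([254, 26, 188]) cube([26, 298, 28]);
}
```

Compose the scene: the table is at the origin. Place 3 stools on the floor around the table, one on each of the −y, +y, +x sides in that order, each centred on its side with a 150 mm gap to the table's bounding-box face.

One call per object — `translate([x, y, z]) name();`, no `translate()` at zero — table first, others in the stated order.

table();
translate([507, -500, 0]) stool();
translate([507, 912, 0]) stool();
translate([1444, 206, 0]) stool();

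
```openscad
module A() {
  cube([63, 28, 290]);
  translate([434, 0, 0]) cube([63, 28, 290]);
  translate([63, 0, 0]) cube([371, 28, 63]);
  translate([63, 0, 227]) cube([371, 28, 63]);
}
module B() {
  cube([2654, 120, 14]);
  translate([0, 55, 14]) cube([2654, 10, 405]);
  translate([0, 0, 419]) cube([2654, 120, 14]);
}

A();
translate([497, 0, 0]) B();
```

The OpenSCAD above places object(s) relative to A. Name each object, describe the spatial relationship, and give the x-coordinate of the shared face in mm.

A is a picture frame. B is an I-beam. The I-beam is against the picture frame's +x side, with their −y faces flush. The x-coordinate of the shared face is 497 mm.

The picture frame's +x face and the I-beam's −x face are both at x = 497 mm.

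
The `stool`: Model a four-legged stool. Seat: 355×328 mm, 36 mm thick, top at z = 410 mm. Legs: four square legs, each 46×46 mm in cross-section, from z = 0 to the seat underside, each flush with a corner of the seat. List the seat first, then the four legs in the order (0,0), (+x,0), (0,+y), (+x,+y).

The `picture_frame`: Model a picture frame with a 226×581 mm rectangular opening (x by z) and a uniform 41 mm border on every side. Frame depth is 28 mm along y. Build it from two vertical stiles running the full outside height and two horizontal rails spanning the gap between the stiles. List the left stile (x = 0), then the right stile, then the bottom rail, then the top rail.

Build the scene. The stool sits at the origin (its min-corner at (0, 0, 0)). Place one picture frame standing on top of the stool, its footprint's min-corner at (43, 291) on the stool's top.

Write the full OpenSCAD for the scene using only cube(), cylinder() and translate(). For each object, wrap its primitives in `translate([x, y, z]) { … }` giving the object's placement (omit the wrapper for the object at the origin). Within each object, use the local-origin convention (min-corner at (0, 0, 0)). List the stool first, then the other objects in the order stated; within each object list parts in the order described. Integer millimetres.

translate([0, 0, 374]) cube([355, 328, 36]);
cube([46, 46, 374]);
translate([309, 0, 0]) cube([46, 46, 374]);
translate([0, 282, 0]) cube([46, 46, 374]);
translate([309, 282, 0]) cube([46, 46, 374]);
translate([43, 291, 410]) {
  cube([41, 28, 663]);
  translate([267, 0, 0]) cube([41, 28, 663]);
  translate([41, 0, 0]) cube([226, 28, 41]);
  translate([41, 0, 622]) cube([226, 28, 41]);
}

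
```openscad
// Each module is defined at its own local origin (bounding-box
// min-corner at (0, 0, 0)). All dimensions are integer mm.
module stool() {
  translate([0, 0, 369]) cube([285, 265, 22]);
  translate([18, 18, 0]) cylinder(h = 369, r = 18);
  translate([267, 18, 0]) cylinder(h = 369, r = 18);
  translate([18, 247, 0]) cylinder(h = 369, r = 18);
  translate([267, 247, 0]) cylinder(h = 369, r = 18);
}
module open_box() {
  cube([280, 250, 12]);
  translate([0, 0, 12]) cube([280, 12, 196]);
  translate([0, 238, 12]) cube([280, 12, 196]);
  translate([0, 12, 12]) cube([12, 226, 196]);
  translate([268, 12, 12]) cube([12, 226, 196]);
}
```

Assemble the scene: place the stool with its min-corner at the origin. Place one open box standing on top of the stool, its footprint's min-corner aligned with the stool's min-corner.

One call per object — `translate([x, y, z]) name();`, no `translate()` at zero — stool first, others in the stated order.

stool();
translate([0, 0, 391]) open_box();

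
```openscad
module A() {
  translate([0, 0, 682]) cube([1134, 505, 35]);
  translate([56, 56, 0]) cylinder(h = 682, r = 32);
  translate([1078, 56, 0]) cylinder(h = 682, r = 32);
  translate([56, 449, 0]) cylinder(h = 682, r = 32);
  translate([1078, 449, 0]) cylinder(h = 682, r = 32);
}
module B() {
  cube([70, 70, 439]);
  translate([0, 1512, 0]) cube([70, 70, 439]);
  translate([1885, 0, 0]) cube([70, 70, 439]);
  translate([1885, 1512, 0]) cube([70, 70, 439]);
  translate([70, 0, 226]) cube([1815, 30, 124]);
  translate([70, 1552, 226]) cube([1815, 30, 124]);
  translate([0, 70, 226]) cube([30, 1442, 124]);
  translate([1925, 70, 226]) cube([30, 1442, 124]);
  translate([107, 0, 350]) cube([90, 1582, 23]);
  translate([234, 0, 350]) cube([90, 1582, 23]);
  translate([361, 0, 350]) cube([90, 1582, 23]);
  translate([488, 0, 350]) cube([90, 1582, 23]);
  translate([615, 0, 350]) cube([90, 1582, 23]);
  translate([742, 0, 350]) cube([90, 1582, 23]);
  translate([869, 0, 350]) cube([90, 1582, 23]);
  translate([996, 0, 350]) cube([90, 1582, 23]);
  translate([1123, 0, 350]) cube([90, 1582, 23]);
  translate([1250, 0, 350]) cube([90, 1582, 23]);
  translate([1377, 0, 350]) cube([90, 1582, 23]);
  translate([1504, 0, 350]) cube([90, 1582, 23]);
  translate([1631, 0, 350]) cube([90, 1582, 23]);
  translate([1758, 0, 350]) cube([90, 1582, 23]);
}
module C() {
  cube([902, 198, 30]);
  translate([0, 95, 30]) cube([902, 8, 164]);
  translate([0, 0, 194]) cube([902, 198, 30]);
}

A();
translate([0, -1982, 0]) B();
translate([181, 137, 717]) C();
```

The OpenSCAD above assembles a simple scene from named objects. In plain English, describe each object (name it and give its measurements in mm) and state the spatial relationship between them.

A is a table with a 1134×505 mm rectangular top, 35 mm thick, top surface at z = 717 mm, supported by four round legs of 64 mm diameter, each leg's bounding box inset 24 mm from the nearest pair of top edges, running from the floor.

B is a bed frame 1955 mm long (x) by 1582 mm wide (y). Four 70×70 mm corner posts, 439 mm tall, at the corners of the footprint. Four rails of 30 mm thickness and 124 mm height run between adjacent posts with their undersides at z = 226 mm, their outer faces flush with the outside of the frame (the two x-running rails run between the posts' inner faces; the two y-running rails run between the posts' inner faces). 14 slats, each 90 mm wide (x) and 23 mm thick, lie across the top of the two x-running rails, running the full 1582 mm width of the frame in y; the slats are evenly spaced along x between the inner faces of the end posts with equal gaps (rounded down to the nearest mm) at the −x end and between each pair — any rounding remainder accumulates at the +x end.

C is an I-beam lying along x, 902 mm long. Overall section height 224 mm. Two flanges 198 mm wide (y) and 30 mm thick, one on the floor and one at the top; a web 8 mm thick runs between them, centred on the flange width.

The bed frame is on the floor beside the table on its −y side. The I-beam is on top of the table.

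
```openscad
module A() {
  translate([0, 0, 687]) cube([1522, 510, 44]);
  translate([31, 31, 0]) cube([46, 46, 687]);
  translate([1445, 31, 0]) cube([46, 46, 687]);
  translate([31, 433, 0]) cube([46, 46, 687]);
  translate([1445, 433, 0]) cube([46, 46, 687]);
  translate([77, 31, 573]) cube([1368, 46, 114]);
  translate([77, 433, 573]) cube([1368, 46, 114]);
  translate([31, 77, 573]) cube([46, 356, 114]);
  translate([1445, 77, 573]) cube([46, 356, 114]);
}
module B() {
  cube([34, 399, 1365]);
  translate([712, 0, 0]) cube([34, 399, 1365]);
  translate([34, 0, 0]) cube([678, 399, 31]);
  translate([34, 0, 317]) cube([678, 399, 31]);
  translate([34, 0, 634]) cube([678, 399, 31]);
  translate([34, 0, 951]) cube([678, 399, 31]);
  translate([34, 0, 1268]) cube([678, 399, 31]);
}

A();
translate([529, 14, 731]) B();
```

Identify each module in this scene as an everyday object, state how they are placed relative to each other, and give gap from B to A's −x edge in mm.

A is a table. B is a bookshelf. The bookshelf is on top of the table. The gap from the bookshelf to the table's −x edge is 529 mm.

The bookshelf's min-x is at 529; the table's min-x is 0; gap = 529 mm.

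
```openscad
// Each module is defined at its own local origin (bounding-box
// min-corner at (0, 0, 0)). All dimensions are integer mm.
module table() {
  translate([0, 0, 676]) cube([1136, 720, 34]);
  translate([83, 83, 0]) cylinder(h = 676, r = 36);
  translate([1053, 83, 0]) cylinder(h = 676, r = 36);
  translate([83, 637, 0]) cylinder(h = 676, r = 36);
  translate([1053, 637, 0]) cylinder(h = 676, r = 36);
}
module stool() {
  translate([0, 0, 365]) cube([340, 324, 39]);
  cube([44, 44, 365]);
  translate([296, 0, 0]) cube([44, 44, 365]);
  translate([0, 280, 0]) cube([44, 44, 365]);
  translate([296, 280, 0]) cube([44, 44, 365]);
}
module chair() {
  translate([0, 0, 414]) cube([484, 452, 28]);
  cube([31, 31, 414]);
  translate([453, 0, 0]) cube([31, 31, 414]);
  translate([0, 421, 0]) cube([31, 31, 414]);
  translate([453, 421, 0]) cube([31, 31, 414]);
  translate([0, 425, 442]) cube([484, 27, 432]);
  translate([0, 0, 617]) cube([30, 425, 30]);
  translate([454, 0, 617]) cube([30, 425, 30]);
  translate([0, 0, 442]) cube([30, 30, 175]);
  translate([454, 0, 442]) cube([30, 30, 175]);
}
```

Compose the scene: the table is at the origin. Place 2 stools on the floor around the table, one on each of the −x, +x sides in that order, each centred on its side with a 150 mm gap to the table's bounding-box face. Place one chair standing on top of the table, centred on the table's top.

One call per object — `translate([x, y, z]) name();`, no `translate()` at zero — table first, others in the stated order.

table();
translate([-490, 198, 0]) stool();
translate([1286, 198, 0]) stool();
translate([326, 134, 710]) chair();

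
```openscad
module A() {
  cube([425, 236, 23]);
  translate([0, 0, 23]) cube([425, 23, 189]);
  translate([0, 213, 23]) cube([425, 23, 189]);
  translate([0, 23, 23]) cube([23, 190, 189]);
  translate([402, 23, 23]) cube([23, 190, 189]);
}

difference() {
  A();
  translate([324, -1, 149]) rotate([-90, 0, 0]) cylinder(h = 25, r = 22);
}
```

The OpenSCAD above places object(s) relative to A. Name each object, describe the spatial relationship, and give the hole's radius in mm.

The subtracted cylinder has r = 22 mm.

A is an open box. The open box has a circular hole through its front wall. The hole's radius is 22 mm.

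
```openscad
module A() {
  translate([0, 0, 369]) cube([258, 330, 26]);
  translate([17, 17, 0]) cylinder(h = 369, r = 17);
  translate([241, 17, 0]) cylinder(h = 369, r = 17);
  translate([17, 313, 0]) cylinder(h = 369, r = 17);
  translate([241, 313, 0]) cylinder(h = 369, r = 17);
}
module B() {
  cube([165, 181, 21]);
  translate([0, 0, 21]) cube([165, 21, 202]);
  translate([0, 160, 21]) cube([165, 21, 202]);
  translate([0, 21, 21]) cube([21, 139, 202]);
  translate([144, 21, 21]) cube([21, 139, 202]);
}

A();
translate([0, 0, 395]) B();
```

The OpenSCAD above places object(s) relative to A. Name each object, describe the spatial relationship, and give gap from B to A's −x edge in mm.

The open box's min-x is at 0; the stool's min-x is 0; gap = 0 mm.

A is a stool. B is an open box. The open box is on top of the stool. The gap from the open box to the stool's −x edge is 0 mm.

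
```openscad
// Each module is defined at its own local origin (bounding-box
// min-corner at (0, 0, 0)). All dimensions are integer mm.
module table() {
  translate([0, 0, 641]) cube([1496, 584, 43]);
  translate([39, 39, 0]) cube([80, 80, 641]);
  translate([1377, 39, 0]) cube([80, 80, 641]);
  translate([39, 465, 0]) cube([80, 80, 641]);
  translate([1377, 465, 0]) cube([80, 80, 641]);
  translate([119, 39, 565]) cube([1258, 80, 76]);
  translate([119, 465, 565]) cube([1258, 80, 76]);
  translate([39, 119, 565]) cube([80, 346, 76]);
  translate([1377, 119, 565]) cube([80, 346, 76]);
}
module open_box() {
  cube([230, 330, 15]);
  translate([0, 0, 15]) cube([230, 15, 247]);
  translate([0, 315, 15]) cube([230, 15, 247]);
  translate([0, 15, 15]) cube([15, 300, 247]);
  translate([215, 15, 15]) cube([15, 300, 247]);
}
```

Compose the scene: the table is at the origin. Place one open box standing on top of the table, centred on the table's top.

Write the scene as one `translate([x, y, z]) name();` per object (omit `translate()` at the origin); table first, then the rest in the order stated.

table();
translate([633, 127, 684]) open_box();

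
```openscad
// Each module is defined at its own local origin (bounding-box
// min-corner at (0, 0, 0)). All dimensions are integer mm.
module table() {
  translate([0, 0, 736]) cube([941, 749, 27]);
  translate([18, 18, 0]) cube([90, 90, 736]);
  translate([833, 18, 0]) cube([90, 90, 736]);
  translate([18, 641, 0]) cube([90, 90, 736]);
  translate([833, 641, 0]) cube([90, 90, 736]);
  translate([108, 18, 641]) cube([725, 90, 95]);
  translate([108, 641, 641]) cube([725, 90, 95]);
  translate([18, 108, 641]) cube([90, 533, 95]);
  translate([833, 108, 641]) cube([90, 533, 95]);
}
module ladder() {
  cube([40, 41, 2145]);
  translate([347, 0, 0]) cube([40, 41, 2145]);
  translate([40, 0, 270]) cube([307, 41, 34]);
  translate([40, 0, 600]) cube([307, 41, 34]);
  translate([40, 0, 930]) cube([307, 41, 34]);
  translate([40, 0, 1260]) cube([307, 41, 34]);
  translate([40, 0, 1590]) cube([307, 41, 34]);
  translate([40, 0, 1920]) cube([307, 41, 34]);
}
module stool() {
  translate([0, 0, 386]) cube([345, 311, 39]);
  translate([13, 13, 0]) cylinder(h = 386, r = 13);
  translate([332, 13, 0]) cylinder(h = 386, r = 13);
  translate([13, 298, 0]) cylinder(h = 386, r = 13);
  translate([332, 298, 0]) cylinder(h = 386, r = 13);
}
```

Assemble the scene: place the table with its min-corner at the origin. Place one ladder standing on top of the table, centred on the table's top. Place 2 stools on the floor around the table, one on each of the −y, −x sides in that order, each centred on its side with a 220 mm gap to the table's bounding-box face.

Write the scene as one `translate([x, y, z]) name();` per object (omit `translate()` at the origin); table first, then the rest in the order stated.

table();
translate([277, 354, 763]) ladder();
translate([298, -531, 0]) stool();
translate([-565, 219, 0]) stool();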